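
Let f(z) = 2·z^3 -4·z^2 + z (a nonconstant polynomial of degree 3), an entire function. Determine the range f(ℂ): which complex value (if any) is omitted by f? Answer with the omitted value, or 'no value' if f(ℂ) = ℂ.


Little Picard bounds the complement of f(ℂ) to at most one point.
For every w ∈ ℂ, the equation p(z) − w = 0 is a nonconstant polynomial in z and hence has at least one root by the fundamental theorem of algebra. So p is surjective onto ℂ, omitting no value.

Omitted value: no value.


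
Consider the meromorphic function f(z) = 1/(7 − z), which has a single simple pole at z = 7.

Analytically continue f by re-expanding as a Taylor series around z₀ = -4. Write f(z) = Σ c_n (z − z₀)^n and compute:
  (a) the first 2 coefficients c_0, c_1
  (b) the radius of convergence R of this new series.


Let w = z − z₀, so z = z₀ + w.
Then 7 − z = 7 − (z₀ + w) = (7 − z₀) − w = 11 − w.
f(z) = 1/(11 − w) = (1/(11)) · 1/(1 − w/(11)) = Σ_{n≥0} w^n / (11)^(n+1).
So c_n = 1/(11)^(n+1):
  c_0 = 1/(11)^1 = 1/11.
  c_1 = 1/(11)^2 = 1/121.
The series is valid for |w/d| < 1, i.e. |z − z₀| < |d|.
Radius of convergence: R = |7 − z₀| = |11| = 11 (distance from z₀ to the singularity z = 7).

c_0 = 1/11, c_1 = 1/121; R = 11.


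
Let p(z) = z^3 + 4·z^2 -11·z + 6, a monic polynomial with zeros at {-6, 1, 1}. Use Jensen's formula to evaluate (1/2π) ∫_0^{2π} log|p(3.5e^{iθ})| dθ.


Zeros: -6, 1, 1; r = 3.5.
Inside |z| < r: 1, 1. Outside (|z| ≥ r): -6.
p(0) = 6, so log|p(0)| = log(6) = 1.7918.
Apply Jensen: I(r) = log|p(0)| + Σ_k log(r/|z_k|), summed over zeros inside |z| < r.
  log(r/|z_k|) for z_k = 1: log(3.5/1) = 1.2528
  log(r/|z_k|) for z_k = 1: log(3.5/1) = 1.2528
  Outside zeros (-6) contribute nothing to the Jensen sum.
Sum over inside zeros: 2.5055.
I(r) = log|p(0)| + (inside sum) = 1.7918 + 2.5055 = 4.2973.
Note: since some zeros are outside |z| ≤ r, the simplified n·log(r) form does NOT apply — only the inside zeros contribute.

I(r) ≈ 4.2973.


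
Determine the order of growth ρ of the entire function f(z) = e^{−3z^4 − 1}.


|e^{−3z^4 − 1}| = e^{Re(-3·z^4) + -1} ≤ e^{3|z|^4 + -1} = e^{3r^4 + -1} on |z| = r, so ρ ≤ 4. Choosing z on |z|=r so that -3·z^4 is real positive (always possible by picking arg z appropriately) gives |f(z)| = e^{3r^4 + -1}, matching the bound. The additive constant -1 does not affect log log M(r) ~ 4·log r. Hence ρ = 4.
Therefore ρ = 4.

Order ρ = 4.


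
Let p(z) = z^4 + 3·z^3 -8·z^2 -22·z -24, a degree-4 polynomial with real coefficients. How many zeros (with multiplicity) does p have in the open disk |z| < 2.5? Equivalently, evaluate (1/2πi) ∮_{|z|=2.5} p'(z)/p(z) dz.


The zeros of p are: -4, (-1 + 1i), (-1 - 1i), 3.
Their magnitudes are: 4, 1.414, 1.414, 3.
Zeros with |z| < R = 2.5: (-1 + 1i), (-1 - 1i).
Count = 2.
By the argument principle, (1/2πi) ∮_{|z|=R} p'(z)/p(z) dz equals exactly this count.

Number of zeros inside |z| < 2.5: 2.


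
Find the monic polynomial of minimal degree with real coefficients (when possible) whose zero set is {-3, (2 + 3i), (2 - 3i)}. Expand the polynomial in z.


The polynomial is p(z) = ∏_{α ∈ S} (z − α), where S = {-3, (2 + 3i), (2 - 3i)}.
Expanding the product yields: p(z) = z^3 -z^2 + z + 39.
Note conjugate pairs combine to real quadratics: (z − (2+3i))(z − (2−3i)) = z² − 4z + 13.
The resulting polynomial has degree 3 and real coefficients as required.

p(z) = z^3 -z^2 + z + 39.


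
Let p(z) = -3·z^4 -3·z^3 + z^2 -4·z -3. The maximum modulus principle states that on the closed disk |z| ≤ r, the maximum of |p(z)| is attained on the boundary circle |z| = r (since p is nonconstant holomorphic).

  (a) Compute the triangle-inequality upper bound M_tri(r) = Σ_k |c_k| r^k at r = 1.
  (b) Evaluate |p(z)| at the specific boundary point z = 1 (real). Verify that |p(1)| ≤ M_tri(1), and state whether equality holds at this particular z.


Coefficients: c_0 = -3, c_1 = -4, c_2 = 1, c_3 = -3, c_4 = -3. Radius r = 1.
Part (a). Triangle bound: M_tri(r) = Σ_k |c_k| r^k
  = |-3|·1^0 + |-4|·1^1 + |1|·1^2 + |-3|·1^3 + |-3|·1^4
  = 3 + 4 + 1 + 3 + 3 = 14.
This bounds M(r) := max_{|z|=r} |p(z)| from above; equality holds iff all terms c_k z^k can be made to align in phase at a single z on |z|=r.
Part (b). At z = 1 (real, on the circle |z| = r):
  p(1) = (-3)·1^0 + (-4)·1^1 + (1)·1^2 + (-3)·1^3 + (-3)·1^4 = -12.
  |p(1)| = 12.
Check: |p(1)| = 12 ≤ 14 = M_tri(1). ✓ Equality does not hold at z = 1 (the coefficients have mixed signs, so the terms do not all align in phase there).

M_tri(1) = 14; |p(1)| = 12; equality at z=1: no.


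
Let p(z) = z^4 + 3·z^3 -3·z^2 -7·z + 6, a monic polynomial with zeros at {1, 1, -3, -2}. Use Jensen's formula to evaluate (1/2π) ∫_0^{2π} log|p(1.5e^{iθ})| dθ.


Zeros: -3, -2, 1, 1; r = 1.5.
Inside |z| < r: 1, 1. Outside (|z| ≥ r): -3, -2.
p(0) = 6, so log|p(0)| = log(6) = 1.7918.
Apply Jensen: I(r) = log|p(0)| + Σ_k log(r/|z_k|), summed over zeros inside |z| < r.
  log(r/|z_k|) for z_k = 1: log(1.5/1) = 0.4055
  log(r/|z_k|) for z_k = 1: log(1.5/1) = 0.4055
  Outside zeros (-3, -2) contribute nothing to the Jensen sum.
Sum over inside zeros: 0.8109.
I(r) = log|p(0)| + (inside sum) = 1.7918 + 0.8109 = 2.6027.
Note: since some zeros are outside |z| ≤ r, the simplified n·log(r) form does NOT apply — only the inside zeros contribute.

I(r) ≈ 2.6027.


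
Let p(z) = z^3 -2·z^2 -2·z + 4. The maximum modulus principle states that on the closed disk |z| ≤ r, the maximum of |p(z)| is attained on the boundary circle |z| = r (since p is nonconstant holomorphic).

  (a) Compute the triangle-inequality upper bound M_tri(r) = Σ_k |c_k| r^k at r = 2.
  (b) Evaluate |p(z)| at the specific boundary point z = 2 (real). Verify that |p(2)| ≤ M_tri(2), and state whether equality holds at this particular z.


Coefficients: c_0 = 4, c_1 = -2, c_2 = -2, c_3 = 1. Radius r = 2.
Part (a). Triangle bound: M_tri(r) = Σ_k |c_k| r^k
  = |4|·2^0 + |-2|·2^1 + |-2|·2^2 + |1|·2^3
  = 4 + 4 + 8 + 8 = 24.
This bounds M(r) := max_{|z|=r} |p(z)| from above; equality holds iff all terms c_k z^k can be made to align in phase at a single z on |z|=r.
Part (b). At z = 2 (real, on the circle |z| = r):
  p(2) = (4)·2^0 + (-2)·2^1 + (-2)·2^2 + (1)·2^3 = 0.
  |p(2)| = 0.
Check: |p(2)| = 0 ≤ 24 = M_tri(2). ✓ Equality does not hold at z = 2 (the coefficients have mixed signs, so the terms do not all align in phase there).

M_tri(2) = 24; |p(2)| = 0; equality at z=2: no.


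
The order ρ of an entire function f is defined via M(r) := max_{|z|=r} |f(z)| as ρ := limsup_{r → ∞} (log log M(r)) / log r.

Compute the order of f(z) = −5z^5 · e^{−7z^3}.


M(r) = max_{|z|=r} |-5|·|z|^5·|e^{−7z^3}| = 5·r^5 · e^{7r^3} (the factors attain their maxima compatibly on |z|=r). Then log M(r) = log 5 + 5·log r + 7r^3, dominated by the last term, so log log M(r) ~ 3·log r. The polynomial factor -5z^5 contributes only a log r term and does not affect the order. ρ = 3.
Therefore ρ = 3.

Order ρ = 3.


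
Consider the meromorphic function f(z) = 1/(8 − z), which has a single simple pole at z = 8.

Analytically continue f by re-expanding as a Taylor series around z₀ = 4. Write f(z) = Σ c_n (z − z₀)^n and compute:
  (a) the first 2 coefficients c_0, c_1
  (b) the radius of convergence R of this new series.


Let w = z − z₀, so z = z₀ + w.
Then 8 − z = 8 − (z₀ + w) = (8 − z₀) − w = 4 − w.
f(z) = 1/(4 − w) = (1/(4)) · 1/(1 − w/(4)) = Σ_{n≥0} w^n / (4)^(n+1).
So c_n = 1/(4)^(n+1):
  c_0 = 1/(4)^1 = 1/4.
  c_1 = 1/(4)^2 = 1/16.
The series is valid for |w/d| < 1, i.e. |z − z₀| < |d|.
Radius of convergence: R = |8 − z₀| = |4| = 4 (distance from z₀ to the singularity z = 8).

c_0 = 1/4, c_1 = 1/16; R = 4.


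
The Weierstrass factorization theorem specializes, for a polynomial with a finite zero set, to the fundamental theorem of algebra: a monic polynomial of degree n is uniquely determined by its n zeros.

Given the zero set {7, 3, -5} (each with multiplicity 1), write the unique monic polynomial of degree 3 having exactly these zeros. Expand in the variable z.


The polynomial is p(z) = ∏_{α ∈ S} (z − α), where S = {7, 3, -5}.
Expanding the product yields: p(z) = z^3 -5·z^2 -29·z + 105.
The resulting polynomial has degree 3 and real coefficients as required.

p(z) = z^3 -5·z^2 -29·z + 105.


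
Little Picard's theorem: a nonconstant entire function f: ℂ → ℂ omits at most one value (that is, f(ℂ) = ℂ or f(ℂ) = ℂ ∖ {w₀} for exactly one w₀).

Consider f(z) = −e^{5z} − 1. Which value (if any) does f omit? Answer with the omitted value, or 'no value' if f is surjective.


Little Picard bounds the complement of f(ℂ) to at most one point.
e^{5z} is never zero on ℂ, so -1·e^{5z} takes every value in ℂ ∖ {0}. Adding -1 shifts the range to ℂ ∖ {-1}. Thus f omits exactly the value -1.

Omitted value: -1.


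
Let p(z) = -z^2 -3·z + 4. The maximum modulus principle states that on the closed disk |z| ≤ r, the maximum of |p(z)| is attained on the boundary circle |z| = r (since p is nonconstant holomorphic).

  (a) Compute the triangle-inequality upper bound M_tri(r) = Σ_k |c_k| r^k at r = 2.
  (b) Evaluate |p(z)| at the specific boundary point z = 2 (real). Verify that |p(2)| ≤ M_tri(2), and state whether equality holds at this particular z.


Coefficients: c_0 = 4, c_1 = -3, c_2 = -1. Radius r = 2.
Part (a). Triangle bound: M_tri(r) = Σ_k |c_k| r^k
  = |4|·2^0 + |-3|·2^1 + |-1|·2^2
  = 4 + 6 + 4 = 14.
This bounds M(r) := max_{|z|=r} |p(z)| from above; equality holds iff all terms c_k z^k can be made to align in phase at a single z on |z|=r.
Part (b). At z = 2 (real, on the circle |z| = r):
  p(2) = (4)·2^0 + (-3)·2^1 + (-1)·2^2 = -6.
  |p(2)| = 6.
Check: |p(2)| = 6 ≤ 14 = M_tri(2). ✓ Equality does not hold at z = 2 (the coefficients have mixed signs, so the terms do not all align in phase there).

M_tri(2) = 14; |p(2)| = 6; equality at z=2: no.


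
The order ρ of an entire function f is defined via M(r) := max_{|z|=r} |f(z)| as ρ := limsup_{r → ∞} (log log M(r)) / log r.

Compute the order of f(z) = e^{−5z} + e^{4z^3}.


Each summand is entire of order 1 and 3 respectively (as in the single-exponential case). The order of a sum is at most the max of the orders, so ρ ≤ 3. For the lower bound: on |z|=r choose arg z so that 4z^3 is real positive; then |e^{4z^3}| = e^{4r^3} while |e^{-5z}| ≤ e^{5r^1} = o(e^{4r^3}). So |f| ≥ e^{4r^3}(1 − o(1)) and ρ ≥ 3. Hence ρ = max(1, 3) = 3.
Therefore ρ = 3.

Order ρ = 3.


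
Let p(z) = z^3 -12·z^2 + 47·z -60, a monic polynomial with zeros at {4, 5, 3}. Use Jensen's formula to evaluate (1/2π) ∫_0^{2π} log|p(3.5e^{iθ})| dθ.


Zeros: 3, 4, 5; r = 3.5.
Inside |z| < r: 3. Outside (|z| ≥ r): 4, 5.
p(0) = -60, so log|p(0)| = log(60) = 4.0943.
Apply Jensen: I(r) = log|p(0)| + Σ_k log(r/|z_k|), summed over zeros inside |z| < r.
  log(r/|z_k|) for z_k = 3: log(3.5/3) = 0.1542
  Outside zeros (4, 5) contribute nothing to the Jensen sum.
Sum over inside zeros: 0.1542.
I(r) = log|p(0)| + (inside sum) = 4.0943 + 0.1542 = 4.2485.
Note: since some zeros are outside |z| ≤ r, the simplified n·log(r) form does NOT apply — only the inside zeros contribute.

I(r) ≈ 4.2485.


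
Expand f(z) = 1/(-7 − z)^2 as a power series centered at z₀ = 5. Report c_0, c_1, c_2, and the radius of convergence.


Let w = z − z₀, so z = z₀ + w.
Then -7 − z = -7 − (z₀ + w) = (-7 − z₀) − w = -12 − w.
f(z) = 1/(-12 − w)^2 = (1/(-12)^2) · (1 − w/(-12))^{−2}.
By the binomial series (1−u)^{−2} = Σ_{n≥0} C(n+1, 1) u^n for |u|<1, with u = w/(-12):
  c_n = C(n+1, 1) / (-12)^(n+2).
  c_0 = 1/(-12)^2 = 1/144.
  c_1 = 2/(-12)^3 = -1/864.
  c_2 = 3/(-12)^4 = 1/6912.
The series is valid for |w/d| < 1, i.e. |z − z₀| < |d|.
Radius of convergence: R = |-7 − z₀| = |-12| = 12 (distance from z₀ to the singularity z = -7).

c_0 = 1/144, c_1 = -1/864, c_2 = 1/6912; R = 12.


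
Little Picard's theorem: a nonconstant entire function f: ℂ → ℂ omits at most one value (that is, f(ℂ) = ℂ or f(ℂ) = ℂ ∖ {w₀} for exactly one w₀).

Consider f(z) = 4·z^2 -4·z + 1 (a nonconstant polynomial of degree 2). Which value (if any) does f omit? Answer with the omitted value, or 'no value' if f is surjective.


Little Picard bounds the complement of f(ℂ) to at most one point.
For every w ∈ ℂ, the equation p(z) − w = 0 is a nonconstant polynomial in z and hence has at least one root by the fundamental theorem of algebra. So p is surjective onto ℂ, omitting no value.

Omitted value: no value.


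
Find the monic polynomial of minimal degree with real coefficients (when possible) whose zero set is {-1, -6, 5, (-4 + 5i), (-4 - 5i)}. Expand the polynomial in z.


The polynomial is p(z) = ∏_{α ∈ S} (z − α), where S = {-1, -6, 5, (-4 + 5i), (-4 - 5i)}.
Expanding the product yields: p(z) = z^5 + 10·z^4 + 28·z^3 -180·z^2 -1429·z -1230.
Note conjugate pairs combine to real quadratics: (z − (-4+5i))(z − (-4−5i)) = z² + 8z + 41.
The resulting polynomial has degree 5 and real coefficients as required.

p(z) = z^5 + 10·z^4 + 28·z^3 -180·z^2 -1429·z -1230.


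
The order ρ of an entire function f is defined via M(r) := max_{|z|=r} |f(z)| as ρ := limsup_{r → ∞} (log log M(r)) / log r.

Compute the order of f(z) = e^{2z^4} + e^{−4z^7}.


Each summand is entire of order 4 and 7 respectively (as in the single-exponential case). The order of a sum is at most the max of the orders, so ρ ≤ 7. For the lower bound: on |z|=r choose arg z so that -4z^7 is real positive; then |e^{-4z^7}| = e^{4r^7} while |e^{2z^4}| ≤ e^{2r^4} = o(e^{4r^7}). So |f| ≥ e^{4r^7}(1 − o(1)) and ρ ≥ 7. Hence ρ = max(4, 7) = 7.
Therefore ρ = 7.

Order ρ = 7.


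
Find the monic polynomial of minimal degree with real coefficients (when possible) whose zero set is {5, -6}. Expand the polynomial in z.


The polynomial is p(z) = ∏_{α ∈ S} (z − α), where S = {5, -6}.
Expanding the product yields: p(z) = z^2 + z -30.
The resulting polynomial has degree 2 and real coefficients as required.

p(z) = z^2 + z -30.


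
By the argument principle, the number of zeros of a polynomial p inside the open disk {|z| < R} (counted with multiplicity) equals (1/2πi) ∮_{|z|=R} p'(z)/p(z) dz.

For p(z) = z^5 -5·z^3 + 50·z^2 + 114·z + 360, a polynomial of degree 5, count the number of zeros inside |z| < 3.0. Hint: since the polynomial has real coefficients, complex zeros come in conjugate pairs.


The zeros of p are: -4, (-1 + 2i), (-1 - 2i), (3 + 3i), (3 - 3i).
Their magnitudes are: 4, 2.236, 2.236, 4.243, 4.243.
Zeros with |z| < R = 3.0: (-1 + 2i), (-1 - 2i).
Count = 2.
By the argument principle, (1/2πi) ∮_{|z|=R} p'(z)/p(z) dz equals exactly this count.

Number of zeros inside |z| < 3.0: 2.


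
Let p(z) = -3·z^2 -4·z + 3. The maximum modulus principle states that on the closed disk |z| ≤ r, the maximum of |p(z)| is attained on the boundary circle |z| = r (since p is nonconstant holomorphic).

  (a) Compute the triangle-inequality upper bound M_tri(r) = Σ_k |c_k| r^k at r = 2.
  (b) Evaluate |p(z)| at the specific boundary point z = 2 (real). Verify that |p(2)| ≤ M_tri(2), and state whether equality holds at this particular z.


Coefficients: c_0 = 3, c_1 = -4, c_2 = -3. Radius r = 2.
Part (a). Triangle bound: M_tri(r) = Σ_k |c_k| r^k
  = |3|·2^0 + |-4|·2^1 + |-3|·2^2
  = 3 + 8 + 12 = 23.
This bounds M(r) := max_{|z|=r} |p(z)| from above; equality holds iff all terms c_k z^k can be made to align in phase at a single z on |z|=r.
Part (b). At z = 2 (real, on the circle |z| = r):
  p(2) = (3)·2^0 + (-4)·2^1 + (-3)·2^2 = -17.
  |p(2)| = 17.
Check: |p(2)| = 17 ≤ 23 = M_tri(2). ✓ Equality does not hold at z = 2 (the coefficients have mixed signs, so the terms do not all align in phase there).

M_tri(2) = 23; |p(2)| = 17; equality at z=2: no.


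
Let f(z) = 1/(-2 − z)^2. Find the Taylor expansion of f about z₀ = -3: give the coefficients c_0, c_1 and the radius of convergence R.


Let w = z − z₀, so z = z₀ + w.
Then -2 − z = -2 − (z₀ + w) = (-2 − z₀) − w = 1 − w.
f(z) = 1/(1 − w)^2 = (1/(1)^2) · (1 − w/(1))^{−2}.
By the binomial series (1−u)^{−2} = Σ_{n≥0} C(n+1, 1) u^n for |u|<1, with u = w/(1):
  c_n = C(n+1, 1) / (1)^(n+2).
  c_0 = 1/(1)^2 = 1.
  c_1 = 2/(1)^3 = 2.
The series is valid for |w/d| < 1, i.e. |z − z₀| < |d|.
Radius of convergence: R = |-2 − z₀| = |1| = 1 (distance from z₀ to the singularity z = -2).

c_0 = 1, c_1 = 2; R = 1.


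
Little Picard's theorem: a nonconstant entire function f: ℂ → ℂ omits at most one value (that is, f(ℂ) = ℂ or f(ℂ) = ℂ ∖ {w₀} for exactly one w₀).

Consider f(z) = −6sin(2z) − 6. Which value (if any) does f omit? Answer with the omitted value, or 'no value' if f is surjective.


Little Picard bounds the complement of f(ℂ) to at most one point.
sin is entire and surjective onto ℂ: for every w ∈ ℂ, sin(ζ) = w has a solution ζ ∈ ℂ (e.g., via the complex inverse arcsin). With ζ = 2z this gives z = ζ/(2). Then -6·sin(2z) takes every value in -6·ℂ = ℂ, and adding -6 is a bijection of ℂ. So f is surjective and omits no value. (Note: only on the real line is sin bounded by [−1, 1].)

Omitted value: no value.


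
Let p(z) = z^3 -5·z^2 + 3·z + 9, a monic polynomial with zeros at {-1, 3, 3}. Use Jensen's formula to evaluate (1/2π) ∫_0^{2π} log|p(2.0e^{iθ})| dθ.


Zeros: -1, 3, 3; r = 2.0.
Inside |z| < r: -1. Outside (|z| ≥ r): 3, 3.
p(0) = 9, so log|p(0)| = log(9) = 2.1972.
Apply Jensen: I(r) = log|p(0)| + Σ_k log(r/|z_k|), summed over zeros inside |z| < r.
  log(r/|z_k|) for z_k = -1: log(2.0/1) = 0.6931
  Outside zeros (3, 3) contribute nothing to the Jensen sum.
Sum over inside zeros: 0.6931.
I(r) = log|p(0)| + (inside sum) = 2.1972 + 0.6931 = 2.8904.
Note: since some zeros are outside |z| ≤ r, the simplified n·log(r) form does NOT apply — only the inside zeros contribute.

I(r) ≈ 2.8904.


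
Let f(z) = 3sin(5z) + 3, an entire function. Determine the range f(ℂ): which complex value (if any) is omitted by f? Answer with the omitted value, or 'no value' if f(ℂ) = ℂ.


Little Picard bounds the complement of f(ℂ) to at most one point.
sin is entire and surjective onto ℂ: for every w ∈ ℂ, sin(ζ) = w has a solution ζ ∈ ℂ (e.g., via the complex inverse arcsin). With ζ = 5z this gives z = ζ/(5). Then 3·sin(5z) takes every value in 3·ℂ = ℂ, and adding 3 is a bijection of ℂ. So f is surjective and omits no value. (Note: only on the real line is sin bounded by [−1, 1].)

Omitted value: no value.


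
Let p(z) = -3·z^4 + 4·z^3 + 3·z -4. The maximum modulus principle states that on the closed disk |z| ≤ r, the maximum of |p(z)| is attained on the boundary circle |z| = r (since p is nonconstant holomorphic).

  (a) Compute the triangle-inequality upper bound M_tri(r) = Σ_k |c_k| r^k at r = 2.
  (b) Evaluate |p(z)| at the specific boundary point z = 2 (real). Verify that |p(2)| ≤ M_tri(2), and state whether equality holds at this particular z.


Coefficients: c_0 = -4, c_1 = 3, c_2 = 0, c_3 = 4, c_4 = -3. Radius r = 2.
Part (a). Triangle bound: M_tri(r) = Σ_k |c_k| r^k
  = |-4|·2^0 + |3|·2^1 + |0|·2^2 + |4|·2^3 + |-3|·2^4
  = 4 + 6 + 0 + 32 + 48 = 90.
This bounds M(r) := max_{|z|=r} |p(z)| from above; equality holds iff all terms c_k z^k can be made to align in phase at a single z on |z|=r.
Part (b). At z = 2 (real, on the circle |z| = r):
  p(2) = (-4)·2^0 + (3)·2^1 + (0)·2^2 + (4)·2^3 + (-3)·2^4 = -14.
  |p(2)| = 14.
Check: |p(2)| = 14 ≤ 90 = M_tri(2). ✓ Equality does not hold at z = 2 (the coefficients have mixed signs, so the terms do not all align in phase there).

M_tri(2) = 90; |p(2)| = 14; equality at z=2: no.


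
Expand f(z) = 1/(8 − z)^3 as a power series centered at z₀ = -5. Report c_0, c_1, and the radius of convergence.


Let w = z − z₀, so z = z₀ + w.
Then 8 − z = 8 − (z₀ + w) = (8 − z₀) − w = 13 − w.
f(z) = 1/(13 − w)^3 = (1/(13)^3) · (1 − w/(13))^{−3}.
By the binomial series (1−u)^{−3} = Σ_{n≥0} C(n+2, 2) u^n for |u|<1, with u = w/(13):
  c_n = C(n+2, 2) / (13)^(n+3).
  c_0 = 1/(13)^3 = 1/2197.
  c_1 = 3/(13)^4 = 3/28561.
The series is valid for |w/d| < 1, i.e. |z − z₀| < |d|.
Radius of convergence: R = |8 − z₀| = |13| = 13 (distance from z₀ to the singularity z = 8).

c_0 = 1/2197, c_1 = 3/28561; R = 13.


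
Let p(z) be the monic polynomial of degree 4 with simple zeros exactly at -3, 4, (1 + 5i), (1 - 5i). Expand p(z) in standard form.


The polynomial is p(z) = ∏_{α ∈ S} (z − α), where S = {-3, 4, (1 + 5i), (1 - 5i)}.
Expanding the product yields: p(z) = z^4 -3·z^3 + 16·z^2 -2·z -312.
Note conjugate pairs combine to real quadratics: (z − (1+5i))(z − (1−5i)) = z² − 2z + 26.
The resulting polynomial has degree 4 and real coefficients as required.

p(z) = z^4 -3·z^3 + 16·z^2 -2·z -312.


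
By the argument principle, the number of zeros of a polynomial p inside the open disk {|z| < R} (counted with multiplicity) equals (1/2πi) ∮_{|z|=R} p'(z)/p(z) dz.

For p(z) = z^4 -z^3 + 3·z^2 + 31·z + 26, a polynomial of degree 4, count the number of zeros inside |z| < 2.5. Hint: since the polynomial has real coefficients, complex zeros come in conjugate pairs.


The zeros of p are: -1, -2, (2 + 3i), (2 - 3i).
Their magnitudes are: 1, 2, 3.606, 3.606.
Zeros with |z| < R = 2.5: -1, -2.
Count = 2.
By the argument principle, (1/2πi) ∮_{|z|=R} p'(z)/p(z) dz equals exactly this count.

Number of zeros inside |z| < 2.5: 2.


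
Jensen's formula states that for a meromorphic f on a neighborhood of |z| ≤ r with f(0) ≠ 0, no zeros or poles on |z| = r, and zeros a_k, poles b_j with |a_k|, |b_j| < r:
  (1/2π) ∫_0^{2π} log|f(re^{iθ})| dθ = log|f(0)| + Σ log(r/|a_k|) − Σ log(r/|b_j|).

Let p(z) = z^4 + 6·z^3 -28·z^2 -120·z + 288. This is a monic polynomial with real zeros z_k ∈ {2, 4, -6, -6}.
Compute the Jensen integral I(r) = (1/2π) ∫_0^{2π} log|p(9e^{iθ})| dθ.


Zeros: -6, -6, 2, 4; r = 9.
Inside |z| < r: -6, -6, 2, 4. Outside (|z| ≥ r): ∅.
p(0) = 288, so log|p(0)| = log(288) = 5.6630.
Apply Jensen: I(r) = log|p(0)| + Σ_k log(r/|z_k|), summed over zeros inside |z| < r.
  log(r/|z_k|) for z_k = 2: log(9/2) = 1.5041
  log(r/|z_k|) for z_k = 4: log(9/4) = 0.8109
  log(r/|z_k|) for z_k = -6: log(9/6) = 0.4055
  log(r/|z_k|) for z_k = -6: log(9/6) = 0.4055
Sum over inside zeros: 3.1259.
I(r) = log|p(0)| + (inside sum) = 5.6630 + 3.1259 = 8.7889.
Closed form (all zeros inside, monic): I(r) = n·log(r) = 4·log(9) = 8.7889. ✓

I(r) ≈ 8.7889.


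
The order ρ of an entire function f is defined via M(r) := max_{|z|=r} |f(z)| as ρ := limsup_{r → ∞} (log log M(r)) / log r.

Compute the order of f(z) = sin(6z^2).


Write sin(w) = (e^{iw} ± e^{−iw})/(2 or 2i), so |sin(w)| ≤ e^{|w|}. With w = 6z^2, |w| ≤ 6r^2 + 0 on |z|=r, giving M(r) ≤ e^{6r^2 + 0} and ρ ≤ 2. For the lower bound, choose z on |z|=r with 6z^2 purely imaginary of modulus 6r^2; then |sin(6z^2)| grows like e^{6r^2}/2, so ρ ≥ 2. Hence ρ = 2.
Therefore ρ = 2.

Order ρ = 2.


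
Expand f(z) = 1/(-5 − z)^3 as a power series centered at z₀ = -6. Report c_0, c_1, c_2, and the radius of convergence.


Let w = z − z₀, so z = z₀ + w.
Then -5 − z = -5 − (z₀ + w) = (-5 − z₀) − w = 1 − w.
f(z) = 1/(1 − w)^3 = (1/(1)^3) · (1 − w/(1))^{−3}.
By the binomial series (1−u)^{−3} = Σ_{n≥0} C(n+2, 2) u^n for |u|<1, with u = w/(1):
  c_n = C(n+2, 2) / (1)^(n+3).
  c_0 = 1/(1)^3 = 1.
  c_1 = 3/(1)^4 = 3.
  c_2 = 6/(1)^5 = 6.
The series is valid for |w/d| < 1, i.e. |z − z₀| < |d|.
Radius of convergence: R = |-5 − z₀| = |1| = 1 (distance from z₀ to the singularity z = -5).

c_0 = 1, c_1 = 3, c_2 = 6; R = 1.


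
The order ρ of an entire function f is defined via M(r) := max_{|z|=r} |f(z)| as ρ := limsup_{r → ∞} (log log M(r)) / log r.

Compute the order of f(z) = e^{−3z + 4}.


|e^{−3z + 4}| = e^{Re(-3·z) + 4} ≤ e^{3|z|^1 + 4} = e^{3r^1 + 4} on |z| = r, so ρ ≤ 1. Choosing z on |z|=r so that -3·z is real positive (always possible by picking arg z appropriately) gives |f(z)| = e^{3r^1 + 4}, matching the bound. The additive constant 4 does not affect log log M(r) ~ 1·log r. Hence ρ = 1.
Therefore ρ = 1.

Order ρ = 1.


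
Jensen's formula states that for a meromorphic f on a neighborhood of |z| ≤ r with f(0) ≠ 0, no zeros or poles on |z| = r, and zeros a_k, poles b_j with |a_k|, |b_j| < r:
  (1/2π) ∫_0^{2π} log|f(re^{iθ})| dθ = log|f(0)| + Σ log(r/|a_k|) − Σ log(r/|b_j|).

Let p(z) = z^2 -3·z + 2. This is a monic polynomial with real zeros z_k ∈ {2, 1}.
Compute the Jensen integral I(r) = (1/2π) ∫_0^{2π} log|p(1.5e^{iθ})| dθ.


Zeros: 1, 2; r = 1.5.
Inside |z| < r: 1. Outside (|z| ≥ r): 2.
p(0) = 2, so log|p(0)| = log(2) = 0.6931.
Apply Jensen: I(r) = log|p(0)| + Σ_k log(r/|z_k|), summed over zeros inside |z| < r.
  log(r/|z_k|) for z_k = 1: log(1.5/1) = 0.4055
  Outside zeros (2) contribute nothing to the Jensen sum.
Sum over inside zeros: 0.4055.
I(r) = log|p(0)| + (inside sum) = 0.6931 + 0.4055 = 1.0986.
Note: since some zeros are outside |z| ≤ r, the simplified n·log(r) form does NOT apply — only the inside zeros contribute.

I(r) ≈ 1.0986.


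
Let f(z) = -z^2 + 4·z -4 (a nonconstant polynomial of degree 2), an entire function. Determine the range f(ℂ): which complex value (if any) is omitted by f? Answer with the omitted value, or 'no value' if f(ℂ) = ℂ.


Little Picard bounds the complement of f(ℂ) to at most one point.
For every w ∈ ℂ, the equation p(z) − w = 0 is a nonconstant polynomial in z and hence has at least one root by the fundamental theorem of algebra. So p is surjective onto ℂ, omitting no value.

Omitted value: no value.


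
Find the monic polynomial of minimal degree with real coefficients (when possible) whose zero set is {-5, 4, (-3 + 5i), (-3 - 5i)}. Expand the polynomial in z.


The polynomial is p(z) = ∏_{α ∈ S} (z − α), where S = {-5, 4, (-3 + 5i), (-3 - 5i)}.
Expanding the product yields: p(z) = z^4 + 7·z^3 + 20·z^2 -86·z -680.
Note conjugate pairs combine to real quadratics: (z − (-3+5i))(z − (-3−5i)) = z² + 6z + 34.
The resulting polynomial has degree 4 and real coefficients as required.

p(z) = z^4 + 7·z^3 + 20·z^2 -86·z -680.


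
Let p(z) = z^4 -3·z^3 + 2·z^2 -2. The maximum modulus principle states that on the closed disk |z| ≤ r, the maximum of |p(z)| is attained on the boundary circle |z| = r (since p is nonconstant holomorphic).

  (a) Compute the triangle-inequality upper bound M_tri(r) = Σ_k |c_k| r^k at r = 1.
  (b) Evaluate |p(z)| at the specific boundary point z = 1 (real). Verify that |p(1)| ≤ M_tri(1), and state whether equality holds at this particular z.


Coefficients: c_0 = -2, c_1 = 0, c_2 = 2, c_3 = -3, c_4 = 1. Radius r = 1.
Part (a). Triangle bound: M_tri(r) = Σ_k |c_k| r^k
  = |-2|·1^0 + |0|·1^1 + |2|·1^2 + |-3|·1^3 + |1|·1^4
  = 2 + 0 + 2 + 3 + 1 = 8.
This bounds M(r) := max_{|z|=r} |p(z)| from above; equality holds iff all terms c_k z^k can be made to align in phase at a single z on |z|=r.
Part (b). At z = 1 (real, on the circle |z| = r):
  p(1) = (-2)·1^0 + (0)·1^1 + (2)·1^2 + (-3)·1^3 + (1)·1^4 = -2.
  |p(1)| = 2.
Check: |p(1)| = 2 ≤ 8 = M_tri(1). ✓ Equality does not hold at z = 1 (the coefficients have mixed signs, so the terms do not all align in phase there).

M_tri(1) = 8; |p(1)| = 2; equality at z=1: no.


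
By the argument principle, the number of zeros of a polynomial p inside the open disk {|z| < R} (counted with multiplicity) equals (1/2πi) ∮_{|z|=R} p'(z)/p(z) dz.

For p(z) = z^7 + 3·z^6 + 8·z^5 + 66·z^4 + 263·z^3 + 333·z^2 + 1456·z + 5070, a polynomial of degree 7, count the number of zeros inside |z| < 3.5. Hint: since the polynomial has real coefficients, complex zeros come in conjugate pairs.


The zeros of p are: (-3 + 2i), (-3 - 2i), -3, (2 + 3i), (2 - 3i), (1 + 3i), (1 - 3i).
Their magnitudes are: 3.606, 3.606, 3, 3.606, 3.606, 3.162, 3.162.
Zeros with |z| < R = 3.5: -3, (1 + 3i), (1 - 3i).
Count = 3.
By the argument principle, (1/2πi) ∮_{|z|=R} p'(z)/p(z) dz equals exactly this count.

Number of zeros inside |z| < 3.5: 3.


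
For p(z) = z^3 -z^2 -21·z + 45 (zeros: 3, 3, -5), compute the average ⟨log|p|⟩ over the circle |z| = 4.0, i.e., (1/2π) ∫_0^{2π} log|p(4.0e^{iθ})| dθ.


Zeros: -5, 3, 3; r = 4.0.
Inside |z| < r: 3, 3. Outside (|z| ≥ r): -5.
p(0) = 45, so log|p(0)| = log(45) = 3.8067.
Apply Jensen: I(r) = log|p(0)| + Σ_k log(r/|z_k|), summed over zeros inside |z| < r.
  log(r/|z_k|) for z_k = 3: log(4.0/3) = 0.2877
  log(r/|z_k|) for z_k = 3: log(4.0/3) = 0.2877
  Outside zeros (-5) contribute nothing to the Jensen sum.
Sum over inside zeros: 0.5754.
I(r) = log|p(0)| + (inside sum) = 3.8067 + 0.5754 = 4.3820.
Note: since some zeros are outside |z| ≤ r, the simplified n·log(r) form does NOT apply — only the inside zeros contribute.

I(r) ≈ 4.3820.


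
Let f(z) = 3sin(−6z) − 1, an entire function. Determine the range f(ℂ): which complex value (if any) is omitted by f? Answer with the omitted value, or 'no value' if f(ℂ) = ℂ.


Little Picard bounds the complement of f(ℂ) to at most one point.
sin is entire and surjective onto ℂ: for every w ∈ ℂ, sin(ζ) = w has a solution ζ ∈ ℂ (e.g., via the complex inverse arcsin). With ζ = −6z this gives z = ζ/(-6). Then 3·sin(−6z) takes every value in 3·ℂ = ℂ, and adding -1 is a bijection of ℂ. So f is surjective and omits no value. (Note: only on the real line is sin bounded by [−1, 1].)

Omitted value: no value.


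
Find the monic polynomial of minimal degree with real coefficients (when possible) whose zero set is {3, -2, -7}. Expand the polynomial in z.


The polynomial is p(z) = ∏_{α ∈ S} (z − α), where S = {3, -2, -7}.
Expanding the product yields: p(z) = z^3 + 6·z^2 -13·z -42.
The resulting polynomial has degree 3 and real coefficients as required.

p(z) = z^3 + 6·z^2 -13·z -42.


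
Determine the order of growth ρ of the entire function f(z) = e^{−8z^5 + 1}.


|e^{−8z^5 + 1}| = e^{Re(-8·z^5) + 1} ≤ e^{8|z|^5 + 1} = e^{8r^5 + 1} on |z| = r, so ρ ≤ 5. Choosing z on |z|=r so that -8·z^5 is real positive (always possible by picking arg z appropriately) gives |f(z)| = e^{8r^5 + 1}, matching the bound. The additive constant 1 does not affect log log M(r) ~ 5·log r. Hence ρ = 5.
Therefore ρ = 5.

Order ρ = 5.


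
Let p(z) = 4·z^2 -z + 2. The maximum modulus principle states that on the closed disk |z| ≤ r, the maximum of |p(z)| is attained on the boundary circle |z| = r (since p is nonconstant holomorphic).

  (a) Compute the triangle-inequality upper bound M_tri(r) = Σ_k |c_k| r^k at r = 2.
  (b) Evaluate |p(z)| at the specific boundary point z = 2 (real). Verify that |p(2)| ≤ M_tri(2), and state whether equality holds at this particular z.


Coefficients: c_0 = 2, c_1 = -1, c_2 = 4. Radius r = 2.
Part (a). Triangle bound: M_tri(r) = Σ_k |c_k| r^k
  = |2|·2^0 + |-1|·2^1 + |4|·2^2
  = 2 + 2 + 16 = 20.
This bounds M(r) := max_{|z|=r} |p(z)| from above; equality holds iff all terms c_k z^k can be made to align in phase at a single z on |z|=r.
Part (b). At z = 2 (real, on the circle |z| = r):
  p(2) = (2)·2^0 + (-1)·2^1 + (4)·2^2 = 16.
  |p(2)| = 16.
Check: |p(2)| = 16 ≤ 20 = M_tri(2). ✓ Equality does not hold at z = 2 (the coefficients have mixed signs, so the terms do not all align in phase there).

M_tri(2) = 20; |p(2)| = 16; equality at z=2: no.


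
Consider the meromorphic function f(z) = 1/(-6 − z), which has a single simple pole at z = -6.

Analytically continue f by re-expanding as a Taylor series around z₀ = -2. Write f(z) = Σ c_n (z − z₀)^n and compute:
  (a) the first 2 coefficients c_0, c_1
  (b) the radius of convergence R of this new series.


Let w = z − z₀, so z = z₀ + w.
Then -6 − z = -6 − (z₀ + w) = (-6 − z₀) − w = -4 − w.
f(z) = 1/(-4 − w) = (1/(-4)) · 1/(1 − w/(-4)) = Σ_{n≥0} w^n / (-4)^(n+1).
So c_n = 1/(-4)^(n+1):
  c_0 = 1/(-4)^1 = -1/4.
  c_1 = 1/(-4)^2 = 1/16.
The series is valid for |w/d| < 1, i.e. |z − z₀| < |d|.
Radius of convergence: R = |-6 − z₀| = |-4| = 4 (distance from z₀ to the singularity z = -6).

c_0 = -1/4, c_1 = 1/16; R = 4.


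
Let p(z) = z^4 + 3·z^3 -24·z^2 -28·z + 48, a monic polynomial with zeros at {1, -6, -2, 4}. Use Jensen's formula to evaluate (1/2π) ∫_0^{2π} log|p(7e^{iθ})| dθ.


Zeros: -6, -2, 1, 4; r = 7.
Inside |z| < r: -6, -2, 1, 4. Outside (|z| ≥ r): ∅.
p(0) = 48, so log|p(0)| = log(48) = 3.8712.
Apply Jensen: I(r) = log|p(0)| + Σ_k log(r/|z_k|), summed over zeros inside |z| < r.
  log(r/|z_k|) for z_k = 1: log(7/1) = 1.9459
  log(r/|z_k|) for z_k = -6: log(7/6) = 0.1542
  log(r/|z_k|) for z_k = -2: log(7/2) = 1.2528
  log(r/|z_k|) for z_k = 4: log(7/4) = 0.5596
Sum over inside zeros: 3.9124.
I(r) = log|p(0)| + (inside sum) = 3.8712 + 3.9124 = 7.7836.
Closed form (all zeros inside, monic): I(r) = n·log(r) = 4·log(7) = 7.7836. ✓

I(r) ≈ 7.7836.


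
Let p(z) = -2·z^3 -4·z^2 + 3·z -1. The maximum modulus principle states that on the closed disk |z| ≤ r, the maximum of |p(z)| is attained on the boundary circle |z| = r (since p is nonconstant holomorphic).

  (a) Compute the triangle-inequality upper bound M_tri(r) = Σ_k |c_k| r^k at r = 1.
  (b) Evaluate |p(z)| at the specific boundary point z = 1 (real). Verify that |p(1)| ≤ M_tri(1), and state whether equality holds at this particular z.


Coefficients: c_0 = -1, c_1 = 3, c_2 = -4, c_3 = -2. Radius r = 1.
Part (a). Triangle bound: M_tri(r) = Σ_k |c_k| r^k
  = |-1|·1^0 + |3|·1^1 + |-4|·1^2 + |-2|·1^3
  = 1 + 3 + 4 + 2 = 10.
This bounds M(r) := max_{|z|=r} |p(z)| from above; equality holds iff all terms c_k z^k can be made to align in phase at a single z on |z|=r.
Part (b). At z = 1 (real, on the circle |z| = r):
  p(1) = (-1)·1^0 + (3)·1^1 + (-4)·1^2 + (-2)·1^3 = -4.
  |p(1)| = 4.
Check: |p(1)| = 4 ≤ 10 = M_tri(1). ✓ Equality does not hold at z = 1 (the coefficients have mixed signs, so the terms do not all align in phase there).

M_tri(1) = 10; |p(1)| = 4; equality at z=1: no.


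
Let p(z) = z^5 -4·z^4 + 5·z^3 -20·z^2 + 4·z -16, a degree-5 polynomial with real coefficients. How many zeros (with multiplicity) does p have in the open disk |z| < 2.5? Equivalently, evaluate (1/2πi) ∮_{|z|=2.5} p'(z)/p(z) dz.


The zeros of p are: (0 + 2i), (0 - 2i), 4, (0 + 1i), (0 - 1i).
Their magnitudes are: 2, 2, 4, 1, 1.
Zeros with |z| < R = 2.5: (0 + 2i), (0 - 2i), (0 + 1i), (0 - 1i).
Count = 4.
By the argument principle, (1/2πi) ∮_{|z|=R} p'(z)/p(z) dz equals exactly this count.

Number of zeros inside |z| < 2.5: 4.


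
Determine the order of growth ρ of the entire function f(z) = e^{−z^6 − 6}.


|e^{−z^6 − 6}| = e^{Re(-1·z^6) + -6} ≤ e^{1|z|^6 + -6} = e^{1r^6 + -6} on |z| = r, so ρ ≤ 6. Choosing z on |z|=r so that -1·z^6 is real positive (always possible by picking arg z appropriately) gives |f(z)| = e^{1r^6 + -6}, matching the bound. The additive constant -6 does not affect log log M(r) ~ 6·log r. Hence ρ = 6.
Therefore ρ = 6.

Order ρ = 6.


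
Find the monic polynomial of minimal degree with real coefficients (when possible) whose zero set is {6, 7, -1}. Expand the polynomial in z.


The polynomial is p(z) = ∏_{α ∈ S} (z − α), where S = {6, 7, -1}.
Expanding the product yields: p(z) = z^3 -12·z^2 + 29·z + 42.
The resulting polynomial has degree 3 and real coefficients as required.

p(z) = z^3 -12·z^2 + 29·z + 42.


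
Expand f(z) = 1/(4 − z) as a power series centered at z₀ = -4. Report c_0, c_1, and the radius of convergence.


Let w = z − z₀, so z = z₀ + w.
Then 4 − z = 4 − (z₀ + w) = (4 − z₀) − w = 8 − w.
f(z) = 1/(8 − w) = (1/(8)) · 1/(1 − w/(8)) = Σ_{n≥0} w^n / (8)^(n+1).
So c_n = 1/(8)^(n+1):
  c_0 = 1/(8)^1 = 1/8.
  c_1 = 1/(8)^2 = 1/64.
The series is valid for |w/d| < 1, i.e. |z − z₀| < |d|.
Radius of convergence: R = |4 − z₀| = |8| = 8 (distance from z₀ to the singularity z = 4).

c_0 = 1/8, c_1 = 1/64; R = 8.


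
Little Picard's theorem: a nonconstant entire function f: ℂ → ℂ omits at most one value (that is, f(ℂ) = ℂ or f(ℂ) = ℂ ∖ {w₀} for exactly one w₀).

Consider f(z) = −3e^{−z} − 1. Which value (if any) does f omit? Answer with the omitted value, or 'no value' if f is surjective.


Little Picard bounds the complement of f(ℂ) to at most one point.
e^{−z} is never zero on ℂ, so -3·e^{−z} takes every value in ℂ ∖ {0}. Adding -1 shifts the range to ℂ ∖ {-1}. Thus f omits exactly the value -1.

Omitted value: -1.


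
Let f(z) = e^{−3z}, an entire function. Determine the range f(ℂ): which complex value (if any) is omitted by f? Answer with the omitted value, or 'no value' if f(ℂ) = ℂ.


Little Picard bounds the complement of f(ℂ) to at most one point.
e^{−3z} is never zero on ℂ, so 1·e^{−3z} takes every value in ℂ ∖ {0}. Adding 0 shifts the range to ℂ ∖ {0}. Thus f omits exactly the value 0.

Omitted value: 0.


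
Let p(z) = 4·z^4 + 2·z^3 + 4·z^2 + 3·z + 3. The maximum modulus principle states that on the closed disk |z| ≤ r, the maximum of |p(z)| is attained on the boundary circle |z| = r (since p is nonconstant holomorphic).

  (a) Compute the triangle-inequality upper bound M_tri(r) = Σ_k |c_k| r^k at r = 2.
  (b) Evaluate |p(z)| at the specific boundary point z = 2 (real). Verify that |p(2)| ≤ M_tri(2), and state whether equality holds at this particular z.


Coefficients: c_0 = 3, c_1 = 3, c_2 = 4, c_3 = 2, c_4 = 4. Radius r = 2.
Part (a). Triangle bound: M_tri(r) = Σ_k |c_k| r^k
  = |3|·2^0 + |3|·2^1 + |4|·2^2 + |2|·2^3 + |4|·2^4
  = 3 + 6 + 16 + 16 + 64 = 105.
This bounds M(r) := max_{|z|=r} |p(z)| from above; equality holds iff all terms c_k z^k can be made to align in phase at a single z on |z|=r.
Part (b). At z = 2 (real, on the circle |z| = r):
  p(2) = (3)·2^0 + (3)·2^1 + (4)·2^2 + (2)·2^3 + (4)·2^4 = 105.
  |p(2)| = 105.
Since all nonzero coefficients share the same sign, |p(2)| = 105 = M_tri(2); the triangle bound is attained at z = 2, so in fact M(r) = 105.

M_tri(2) = 105; |p(2)| = 105; equality at z=2: yes.


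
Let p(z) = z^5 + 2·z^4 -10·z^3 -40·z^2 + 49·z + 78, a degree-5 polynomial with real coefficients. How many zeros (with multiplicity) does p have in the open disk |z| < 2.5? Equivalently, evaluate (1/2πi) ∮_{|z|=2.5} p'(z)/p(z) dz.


The zeros of p are: 2, -1, (-3 + 2i), (-3 - 2i), 3.
Their magnitudes are: 2, 1, 3.606, 3.606, 3.
Zeros with |z| < R = 2.5: 2, -1.
Count = 2.
By the argument principle, (1/2πi) ∮_{|z|=R} p'(z)/p(z) dz equals exactly this count.

Number of zeros inside |z| < 2.5: 2.


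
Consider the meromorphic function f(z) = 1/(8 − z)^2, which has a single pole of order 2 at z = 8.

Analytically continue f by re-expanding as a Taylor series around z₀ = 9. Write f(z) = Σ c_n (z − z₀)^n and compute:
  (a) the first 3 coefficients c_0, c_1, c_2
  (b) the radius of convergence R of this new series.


Let w = z − z₀, so z = z₀ + w.
Then 8 − z = 8 − (z₀ + w) = (8 − z₀) − w = -1 − w.
f(z) = 1/(-1 − w)^2 = (1/(-1)^2) · (1 − w/(-1))^{−2}.
By the binomial series (1−u)^{−2} = Σ_{n≥0} C(n+1, 1) u^n for |u|<1, with u = w/(-1):
  c_n = C(n+1, 1) / (-1)^(n+2).
  c_0 = 1/(-1)^2 = 1.
  c_1 = 2/(-1)^3 = -2.
  c_2 = 3/(-1)^4 = 3.
The series is valid for |w/d| < 1, i.e. |z − z₀| < |d|.
Radius of convergence: R = |8 − z₀| = |-1| = 1 (distance from z₀ to the singularity z = 8).

c_0 = 1, c_1 = -2, c_2 = 3; R = 1.


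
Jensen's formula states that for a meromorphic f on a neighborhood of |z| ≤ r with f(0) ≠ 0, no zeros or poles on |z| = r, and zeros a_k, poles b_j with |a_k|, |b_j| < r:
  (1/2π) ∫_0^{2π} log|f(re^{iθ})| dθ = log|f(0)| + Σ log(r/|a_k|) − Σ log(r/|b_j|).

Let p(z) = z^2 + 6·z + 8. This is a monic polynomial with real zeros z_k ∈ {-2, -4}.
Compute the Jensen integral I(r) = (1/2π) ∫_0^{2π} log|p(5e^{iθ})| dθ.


Zeros: -4, -2; r = 5.
Inside |z| < r: -4, -2. Outside (|z| ≥ r): ∅.
p(0) = 8, so log|p(0)| = log(8) = 2.0794.
Apply Jensen: I(r) = log|p(0)| + Σ_k log(r/|z_k|), summed over zeros inside |z| < r.
  log(r/|z_k|) for z_k = -2: log(5/2) = 0.9163
  log(r/|z_k|) for z_k = -4: log(5/4) = 0.2231
Sum over inside zeros: 1.1394.
I(r) = log|p(0)| + (inside sum) = 2.0794 + 1.1394 = 3.2189.
Closed form (all zeros inside, monic): I(r) = n·log(r) = 2·log(5) = 3.2189. ✓

I(r) ≈ 3.2189.
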